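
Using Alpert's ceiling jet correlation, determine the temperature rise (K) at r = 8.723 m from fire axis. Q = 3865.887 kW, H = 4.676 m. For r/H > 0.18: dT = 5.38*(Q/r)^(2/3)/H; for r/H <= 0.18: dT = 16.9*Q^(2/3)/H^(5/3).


r/H = 8.723 / 4.676 = 1.8655
r/H > 0.18, so dT = 5.38*(Q/r)^(2/3)/H
Q/r = 443.18
(Q/r)^(2/3) = 58.128
dT = 5.38 * 58.128 / 4.676 = 66.880 K

66.880 K


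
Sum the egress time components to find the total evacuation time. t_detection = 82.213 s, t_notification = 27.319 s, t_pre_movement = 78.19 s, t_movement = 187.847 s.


Total = 82.213 + 27.319 + 78.19 + 187.847 = 375.569 s

375.569 s


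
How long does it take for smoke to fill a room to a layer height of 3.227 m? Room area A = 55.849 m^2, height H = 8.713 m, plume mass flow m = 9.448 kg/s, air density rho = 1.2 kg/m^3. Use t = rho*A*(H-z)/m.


H - z = 5.486 m
t = 1.2 * 55.849 * 5.486 / 9.448 = 38.915 s

38.915 s


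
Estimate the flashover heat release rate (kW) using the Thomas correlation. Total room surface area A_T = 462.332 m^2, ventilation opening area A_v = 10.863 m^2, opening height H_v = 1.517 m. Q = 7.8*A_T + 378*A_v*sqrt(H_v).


7.8*A_T = 3606.2
sqrt(H_v) = 1.2317
378*A_v*sqrt(H_v) = 5057.5
Q = 3606.2 + 5057.5 = 8663.7 kW

8663.7 kW


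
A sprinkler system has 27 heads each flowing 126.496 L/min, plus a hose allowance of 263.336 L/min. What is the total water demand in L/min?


Sprinkler demand = 27 * 126.496 = 3415.392 L/min
Total = 3415.392 + 263.336 = 3678.728 L/min

3678.728 L/min


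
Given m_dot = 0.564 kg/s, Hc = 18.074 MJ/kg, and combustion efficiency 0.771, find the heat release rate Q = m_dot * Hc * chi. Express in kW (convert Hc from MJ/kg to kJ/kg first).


Hc = 18.074 MJ/kg = 18.074 * 1000 kJ/kg = 18074 kJ/kg
Q = 0.564 kg/s * 18074 kJ/kg * 0.771 = 7859.4 kW

7859.4 kW


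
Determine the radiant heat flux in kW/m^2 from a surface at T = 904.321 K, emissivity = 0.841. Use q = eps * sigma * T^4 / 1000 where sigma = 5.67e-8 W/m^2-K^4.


T^4 = 6.6879e+11
q = 0.841 * 5.67e-8 * 6.6879e+11 / 1000 = 31.891 kW/m^2

31.891 kW/m^2


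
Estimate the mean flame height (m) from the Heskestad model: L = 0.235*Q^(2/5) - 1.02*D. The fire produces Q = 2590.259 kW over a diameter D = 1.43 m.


Q^(2/5) = 23.192
0.235 * Q^(2/5) = 5.4501
1.02 * D = 1.4586
L = 3.9915 m

3.9915 m


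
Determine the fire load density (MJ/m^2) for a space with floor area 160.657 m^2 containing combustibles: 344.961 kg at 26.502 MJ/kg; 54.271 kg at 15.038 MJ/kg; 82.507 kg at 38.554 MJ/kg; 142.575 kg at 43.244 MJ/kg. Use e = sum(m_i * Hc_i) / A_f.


Total energy = 344.961*26.502 + 54.271*15.038 + 82.507*38.554 + 142.575*43.244
= 9142.156 + 816.1273 + 3180.975 + 6165.513
= 19304.77 MJ
e = 19304.77 / 160.657 = 120.16 MJ/m^2

120.16 MJ/m^2


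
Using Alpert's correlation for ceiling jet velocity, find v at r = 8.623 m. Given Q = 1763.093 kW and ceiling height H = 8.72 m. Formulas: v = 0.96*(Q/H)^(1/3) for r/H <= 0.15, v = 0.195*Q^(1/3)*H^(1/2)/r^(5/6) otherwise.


r/H = 8.623 / 8.72 = 0.98888
r/H > 0.15, so v = 0.195*Q^(1/3)*H^(1/2)/r^(5/6)
Q^(1/3) = 12.081
H^(1/2) = 2.9530
r^(5/6) = 6.0216
v = 0.195 * 12.081 * 2.9530 / 6.0216 = 1.1552 m/s

1.1552 m/s


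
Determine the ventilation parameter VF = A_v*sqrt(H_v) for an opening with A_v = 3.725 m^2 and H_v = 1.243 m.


sqrt(H_v) = 1.1149
VF = 3.725 * 1.1149 = 4.1530 m^(5/2)

4.1530 m^(5/2)


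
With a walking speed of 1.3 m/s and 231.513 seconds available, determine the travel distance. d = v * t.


d = 1.3 * 231.513 = 300.97 m

300.97 m


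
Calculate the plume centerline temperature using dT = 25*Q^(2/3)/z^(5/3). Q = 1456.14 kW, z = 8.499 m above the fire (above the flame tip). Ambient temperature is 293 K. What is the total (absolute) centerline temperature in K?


Q^(2/3) = 128.47
z^(5/3) = 35.395
dT = 25 * 128.47 / 35.395 = 90.739 K
T = 293 + 90.739 = 383.74 K

383.74 K


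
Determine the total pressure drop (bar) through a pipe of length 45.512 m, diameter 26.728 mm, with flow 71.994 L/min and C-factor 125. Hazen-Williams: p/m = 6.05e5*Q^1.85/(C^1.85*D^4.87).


Q^1.85 = 2729.0
C^1.85 = 7573.3
D^4.87 = 8898702
p/m = 0.024499 bar/m
p_total = 0.024499 * 45.512 = 1.1150 bar

1.1150 bar


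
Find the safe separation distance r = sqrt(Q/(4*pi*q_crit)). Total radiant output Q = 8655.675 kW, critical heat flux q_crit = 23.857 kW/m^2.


4*pi*q_crit = 299.80
Q/(4*pi*q_crit) = 28.872
r = sqrt(28.872) = 5.3733 m

5.3733 m


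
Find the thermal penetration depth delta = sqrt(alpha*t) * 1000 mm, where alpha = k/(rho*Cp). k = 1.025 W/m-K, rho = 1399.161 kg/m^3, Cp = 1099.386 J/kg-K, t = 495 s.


alpha = 1.025 / (1399.161 * 1099.386) = 6.6636e-07 m^2/s
alpha * t = 0.00032985
delta = sqrt(0.00032985) * 1000 = 18.162 mm

18.162 mm


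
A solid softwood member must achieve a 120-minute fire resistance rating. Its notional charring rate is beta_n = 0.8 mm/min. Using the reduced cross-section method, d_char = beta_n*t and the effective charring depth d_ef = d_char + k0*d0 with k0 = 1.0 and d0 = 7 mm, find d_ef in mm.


d_char = 0.8 * 120 = 96 mm
d_ef = 96 + 1.0*7 = 103 mm

103 mm


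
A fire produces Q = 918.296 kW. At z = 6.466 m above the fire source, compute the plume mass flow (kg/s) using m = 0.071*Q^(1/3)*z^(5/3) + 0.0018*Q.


Q^(1/3) = 9.7199
z^(5/3) = 22.442
First term = 0.071 * 9.7199 * 22.442 = 15.487
Second term = 0.0018 * 918.296 = 1.6529
m = 17.140 kg/s

17.140 kg/s


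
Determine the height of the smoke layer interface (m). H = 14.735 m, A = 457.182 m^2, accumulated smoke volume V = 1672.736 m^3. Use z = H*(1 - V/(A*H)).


V/(A*H) = 0.24831
1 - 0.24831 = 0.75169
z = 14.735 * 0.75169 = 11.076 m

11.076 m


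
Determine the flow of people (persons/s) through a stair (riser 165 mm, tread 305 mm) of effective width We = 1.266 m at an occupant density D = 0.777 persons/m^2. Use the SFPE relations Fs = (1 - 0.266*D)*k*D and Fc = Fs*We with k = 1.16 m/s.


1 - 0.266*D = 1 - 0.266*0.777 = 0.79332
Fs = 0.79332 * 1.16 * 0.777 = 0.71503 persons/(s*m)
Fc = 0.71503 * 1.266 = 0.90523 persons/s

0.90523 persons/s


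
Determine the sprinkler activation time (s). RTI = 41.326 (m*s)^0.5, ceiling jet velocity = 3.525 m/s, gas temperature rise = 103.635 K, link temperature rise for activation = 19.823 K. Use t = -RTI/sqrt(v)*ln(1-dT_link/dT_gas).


dT_link/dT_gas = 0.19128
ln(1 - 0.19128) = -0.21230
t = -41.326 / sqrt(3.525) * -0.21230 = 4.6730 s

4.6730 s


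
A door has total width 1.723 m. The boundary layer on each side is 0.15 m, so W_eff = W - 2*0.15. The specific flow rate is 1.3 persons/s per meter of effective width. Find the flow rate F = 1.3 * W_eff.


W_eff = 1.723 - 0.30 = 1.423 m
F = 1.3 * 1.423 = 1.8499 persons/s

1.8499 persons/s


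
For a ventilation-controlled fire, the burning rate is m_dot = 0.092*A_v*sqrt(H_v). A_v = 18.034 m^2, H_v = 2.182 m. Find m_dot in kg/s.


sqrt(H_v) = 1.4772
m_dot = 0.092 * 18.034 * 1.4772 = 2.4508 kg/s

2.4508 kg/s


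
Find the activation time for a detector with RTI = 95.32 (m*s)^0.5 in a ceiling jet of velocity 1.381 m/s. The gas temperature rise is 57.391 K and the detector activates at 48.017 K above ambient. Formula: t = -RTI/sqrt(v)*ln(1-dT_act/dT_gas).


dT_act/dT_gas = 0.83666
ln(1 - 0.83666) = -1.8119
t = -95.32 / sqrt(1.381) * -1.8119 = 146.97 s

146.97 s


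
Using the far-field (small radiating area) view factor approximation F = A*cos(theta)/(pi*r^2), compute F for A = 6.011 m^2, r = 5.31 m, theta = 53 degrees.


cos(53 deg) = 0.60182
pi*r^2 = 88.581
F = 6.011 * 0.60182 / 88.581 = 0.040839

0.040839


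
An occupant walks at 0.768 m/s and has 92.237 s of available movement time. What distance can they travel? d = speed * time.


d = 0.768 * 92.237 = 70.838 m

70.838 m


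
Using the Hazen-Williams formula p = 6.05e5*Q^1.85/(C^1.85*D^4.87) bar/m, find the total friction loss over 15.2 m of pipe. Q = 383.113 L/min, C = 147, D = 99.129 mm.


Q^1.85 = 60139
C^1.85 = 10222
D^4.87 = 5.2662e+09
p/m = 0.00067589 bar/m
p_total = 0.00067589 * 15.2 = 0.010274 bar

0.010274 bar


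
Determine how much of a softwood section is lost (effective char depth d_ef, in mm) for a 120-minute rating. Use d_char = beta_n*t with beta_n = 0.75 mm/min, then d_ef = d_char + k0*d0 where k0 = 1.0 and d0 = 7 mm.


d_char = 0.75 * 120 = 90 mm
d_ef = 90 + 1.0*7 = 97 mm

97 mm


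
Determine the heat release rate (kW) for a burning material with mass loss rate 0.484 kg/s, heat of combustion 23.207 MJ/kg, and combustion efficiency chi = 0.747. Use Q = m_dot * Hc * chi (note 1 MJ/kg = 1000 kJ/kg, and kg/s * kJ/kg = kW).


Hc = 23.207 MJ/kg = 23.207 * 1000 kJ/kg = 23207 kJ/kg
Q = 0.484 kg/s * 23207 kJ/kg * 0.747 = 8390.4 kW

8390.4 kW


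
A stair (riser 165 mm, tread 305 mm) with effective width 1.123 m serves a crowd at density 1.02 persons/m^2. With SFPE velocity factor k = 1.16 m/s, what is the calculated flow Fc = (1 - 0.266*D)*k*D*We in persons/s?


1 - 0.266*D = 1 - 0.266*1.02 = 0.72868
Fs = 0.72868 * 1.16 * 1.02 = 0.86217 persons/(s*m)
Fc = 0.86217 * 1.123 = 0.96822 persons/s

0.96822 persons/s


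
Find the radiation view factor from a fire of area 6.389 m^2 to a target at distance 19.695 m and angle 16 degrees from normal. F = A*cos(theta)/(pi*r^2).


cos(16 deg) = 0.96126
pi*r^2 = 1218.6
F = 6.389 * 0.96126 / 1218.6 = 0.0050398

0.0050398


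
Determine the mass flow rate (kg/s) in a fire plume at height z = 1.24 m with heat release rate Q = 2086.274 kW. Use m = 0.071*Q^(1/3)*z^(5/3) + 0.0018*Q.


Q^(1/3) = 12.778
z^(5/3) = 1.4312
First term = 0.071 * 12.778 * 1.4312 = 1.2984
Second term = 0.0018 * 2086.274 = 3.7553
m = 5.0537 kg/s

5.0537 kg/s


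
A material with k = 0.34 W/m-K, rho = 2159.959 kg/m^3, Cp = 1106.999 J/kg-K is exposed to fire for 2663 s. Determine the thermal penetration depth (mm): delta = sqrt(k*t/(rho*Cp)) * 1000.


alpha = 0.34 / (2159.959 * 1106.999) = 1.4220e-07 m^2/s
alpha * t = 0.00037867
delta = sqrt(0.00037867) * 1000 = 19.459 mm

19.459 mm


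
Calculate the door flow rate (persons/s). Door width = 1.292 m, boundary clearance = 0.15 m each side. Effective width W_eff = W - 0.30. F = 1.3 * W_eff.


W_eff = 1.292 - 0.30 = 0.992 m
F = 1.3 * 0.992 = 1.2896 persons/s

1.2896 persons/s


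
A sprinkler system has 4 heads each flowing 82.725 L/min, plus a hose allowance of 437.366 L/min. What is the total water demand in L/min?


Sprinkler demand = 4 * 82.725 = 330.9 L/min
Total = 330.9 + 437.366 = 768.266 L/min

768.266 L/min


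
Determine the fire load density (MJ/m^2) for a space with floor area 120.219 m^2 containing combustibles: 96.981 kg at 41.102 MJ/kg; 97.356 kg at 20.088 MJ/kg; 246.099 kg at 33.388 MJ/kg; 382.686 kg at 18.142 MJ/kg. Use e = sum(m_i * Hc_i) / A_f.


Total energy = 96.981*41.102 + 97.356*20.088 + 246.099*33.388 + 382.686*18.142
= 3986.113 + 1955.687 + 8216.753 + 6942.689
= 21101.24 MJ
e = 21101.24 / 120.219 = 175.52 MJ/m^2

175.52 MJ/m^2


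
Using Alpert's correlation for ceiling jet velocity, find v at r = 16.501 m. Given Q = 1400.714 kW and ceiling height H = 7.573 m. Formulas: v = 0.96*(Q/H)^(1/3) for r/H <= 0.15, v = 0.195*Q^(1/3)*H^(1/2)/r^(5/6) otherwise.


r/H = 16.501 / 7.573 = 2.1789
r/H > 0.15, so v = 0.195*Q^(1/3)*H^(1/2)/r^(5/6)
Q^(1/3) = 11.189
H^(1/2) = 2.7519
r^(5/6) = 10.342
v = 0.195 * 11.189 * 2.7519 / 10.342 = 0.58058 m/s

0.58058 m/s


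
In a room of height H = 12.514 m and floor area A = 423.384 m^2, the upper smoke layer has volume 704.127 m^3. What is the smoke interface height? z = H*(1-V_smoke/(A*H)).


V/(A*H) = 0.13290
1 - 0.13290 = 0.86710
z = 12.514 * 0.86710 = 10.851 m

10.851 m


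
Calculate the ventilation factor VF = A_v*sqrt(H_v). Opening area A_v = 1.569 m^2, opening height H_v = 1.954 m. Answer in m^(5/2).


sqrt(H_v) = 1.3979
VF = 1.569 * 1.3979 = 2.1932 m^(5/2)

2.1932 m^(5/2)


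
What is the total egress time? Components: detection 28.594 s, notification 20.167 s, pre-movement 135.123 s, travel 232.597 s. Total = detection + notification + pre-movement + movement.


Total = 28.594 + 20.167 + 135.123 + 232.597 = 416.481 s

416.481 s


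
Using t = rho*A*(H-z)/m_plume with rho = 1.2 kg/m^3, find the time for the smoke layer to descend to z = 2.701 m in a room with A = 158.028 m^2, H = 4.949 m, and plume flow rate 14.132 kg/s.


H - z = 2.248 m
t = 1.2 * 158.028 * 2.248 / 14.132 = 30.165 s

30.165 s


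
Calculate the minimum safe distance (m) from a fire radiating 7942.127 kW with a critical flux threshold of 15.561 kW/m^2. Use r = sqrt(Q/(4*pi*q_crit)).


4*pi*q_crit = 195.55
Q/(4*pi*q_crit) = 40.615
r = sqrt(40.615) = 6.3730 m

6.3730 m


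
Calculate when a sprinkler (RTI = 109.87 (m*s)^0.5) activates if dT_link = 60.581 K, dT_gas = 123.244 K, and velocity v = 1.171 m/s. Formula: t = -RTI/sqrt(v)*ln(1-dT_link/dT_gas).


dT_link/dT_gas = 0.49155
ln(1 - 0.49155) = -0.67639
t = -109.87 / sqrt(1.171) * -0.67639 = 68.675 s

68.675 s


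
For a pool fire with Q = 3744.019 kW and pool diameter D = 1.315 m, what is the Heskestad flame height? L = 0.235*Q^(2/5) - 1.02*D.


Q^(2/5) = 26.874
0.235 * Q^(2/5) = 6.3154
1.02 * D = 1.3413
L = 4.9741 m

4.9741 m


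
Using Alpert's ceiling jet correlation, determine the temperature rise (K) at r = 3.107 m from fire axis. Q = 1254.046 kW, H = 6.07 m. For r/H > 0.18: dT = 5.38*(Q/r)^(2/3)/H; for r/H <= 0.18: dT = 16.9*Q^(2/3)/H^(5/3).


r/H = 3.107 / 6.07 = 0.51186
r/H > 0.18, so dT = 5.38*(Q/r)^(2/3)/H
Q/r = 403.62
(Q/r)^(2/3) = 54.615
dT = 5.38 * 54.615 / 6.07 = 48.407 K

48.407 K


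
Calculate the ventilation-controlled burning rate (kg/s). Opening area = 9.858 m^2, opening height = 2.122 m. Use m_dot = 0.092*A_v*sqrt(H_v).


sqrt(H_v) = 1.4567
m_dot = 0.092 * 9.858 * 1.4567 = 1.3211 kg/s

1.3211 kg/s


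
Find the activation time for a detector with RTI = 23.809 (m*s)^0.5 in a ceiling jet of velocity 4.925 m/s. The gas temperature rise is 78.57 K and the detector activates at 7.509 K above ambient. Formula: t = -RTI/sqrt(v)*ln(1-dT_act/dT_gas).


dT_act/dT_gas = 0.095571
ln(1 - 0.095571) = -0.10045
t = -23.809 / sqrt(4.925) * -0.10045 = 1.0777 s

1.0777 s


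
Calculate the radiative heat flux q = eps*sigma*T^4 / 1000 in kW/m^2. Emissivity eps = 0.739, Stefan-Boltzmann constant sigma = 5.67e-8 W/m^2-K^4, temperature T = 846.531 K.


T^4 = 5.1354e+11
q = 0.739 * 5.67e-8 * 5.1354e+11 / 1000 = 21.518 kW/m^2

21.518 kW/m^2


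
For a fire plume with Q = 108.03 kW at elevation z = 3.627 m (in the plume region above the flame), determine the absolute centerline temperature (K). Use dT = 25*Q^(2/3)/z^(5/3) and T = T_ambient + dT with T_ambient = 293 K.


Q^(2/3) = 22.683
z^(5/3) = 8.5621
dT = 25 * 22.683 / 8.5621 = 66.230 K
T = 293 + 66.230 = 359.23 K

359.23 K


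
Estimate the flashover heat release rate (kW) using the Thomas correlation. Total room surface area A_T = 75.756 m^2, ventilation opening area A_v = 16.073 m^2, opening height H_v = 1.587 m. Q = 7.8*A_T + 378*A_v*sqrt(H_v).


7.8*A_T = 590.90
sqrt(H_v) = 1.2598
378*A_v*sqrt(H_v) = 7653.8
Q = 590.90 + 7653.8 = 8244.7 kW

8244.7 kW


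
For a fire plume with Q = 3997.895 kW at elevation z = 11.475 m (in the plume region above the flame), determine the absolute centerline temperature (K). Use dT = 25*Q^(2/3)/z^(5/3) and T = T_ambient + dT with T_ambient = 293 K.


Q^(2/3) = 251.90
z^(5/3) = 58.379
dT = 25 * 251.90 / 58.379 = 107.87 K
T = 293 + 107.87 = 400.87 K

400.87 K


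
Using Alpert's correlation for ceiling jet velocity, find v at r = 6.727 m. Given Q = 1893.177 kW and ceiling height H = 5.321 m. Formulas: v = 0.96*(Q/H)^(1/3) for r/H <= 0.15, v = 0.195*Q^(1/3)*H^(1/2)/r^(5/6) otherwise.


r/H = 6.727 / 5.321 = 1.2642
r/H > 0.15, so v = 0.195*Q^(1/3)*H^(1/2)/r^(5/6)
Q^(1/3) = 12.371
H^(1/2) = 2.3067
r^(5/6) = 4.8961
v = 0.195 * 12.371 * 2.3067 / 4.8961 = 1.1365 m/s

1.1365 m/s


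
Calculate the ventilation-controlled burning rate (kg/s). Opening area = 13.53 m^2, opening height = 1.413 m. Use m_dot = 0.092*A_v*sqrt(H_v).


sqrt(H_v) = 1.1887
m_dot = 0.092 * 13.53 * 1.1887 = 1.4796 kg/s

1.4796 kg/s


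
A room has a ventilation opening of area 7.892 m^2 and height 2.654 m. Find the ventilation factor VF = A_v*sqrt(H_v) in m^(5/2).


sqrt(H_v) = 1.6291
VF = 7.892 * 1.6291 = 12.857 m^(5/2)

12.857 m^(5/2)


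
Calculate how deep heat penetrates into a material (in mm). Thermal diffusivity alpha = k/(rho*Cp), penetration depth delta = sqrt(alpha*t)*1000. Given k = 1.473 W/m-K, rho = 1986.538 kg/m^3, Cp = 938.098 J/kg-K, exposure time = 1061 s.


alpha = 1.473 / (1986.538 * 938.098) = 7.9042e-07 m^2/s
alpha * t = 0.00083864
delta = sqrt(0.00083864) * 1000 = 28.959 mm

28.959 mm


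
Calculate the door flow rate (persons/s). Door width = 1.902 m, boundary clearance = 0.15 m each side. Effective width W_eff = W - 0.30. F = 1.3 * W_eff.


W_eff = 1.902 - 0.30 = 1.602 m
F = 1.3 * 1.602 = 2.0826 persons/s

2.0826 persons/s


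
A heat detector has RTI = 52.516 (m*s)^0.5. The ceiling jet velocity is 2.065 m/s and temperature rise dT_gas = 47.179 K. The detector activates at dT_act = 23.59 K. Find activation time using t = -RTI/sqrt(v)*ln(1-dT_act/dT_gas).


dT_act/dT_gas = 0.50001
ln(1 - 0.50001) = -0.69317
t = -52.516 / sqrt(2.065) * -0.69317 = 25.332 s

25.332 s


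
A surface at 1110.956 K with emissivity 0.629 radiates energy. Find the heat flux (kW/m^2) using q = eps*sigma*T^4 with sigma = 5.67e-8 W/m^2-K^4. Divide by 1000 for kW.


T^4 = 1.5233e+12
q = 0.629 * 5.67e-8 * 1.5233e+12 / 1000 = 54.328 kW/m^2

54.328 kW/m^2


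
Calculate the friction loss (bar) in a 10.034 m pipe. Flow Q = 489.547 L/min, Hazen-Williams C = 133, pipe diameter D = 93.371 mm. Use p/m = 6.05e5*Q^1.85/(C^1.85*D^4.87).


Q^1.85 = 94650
C^1.85 = 8494.3
D^4.87 = 3.9349e+09
p/m = 0.0017132 bar/m
p_total = 0.0017132 * 10.034 = 0.017191 bar

0.017191 bar


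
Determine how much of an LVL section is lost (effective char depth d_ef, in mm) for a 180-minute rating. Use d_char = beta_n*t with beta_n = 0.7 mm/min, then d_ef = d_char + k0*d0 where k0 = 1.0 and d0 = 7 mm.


d_char = 0.7 * 180 = 126 mm
d_ef = 126 + 1.0*7 = 133 mm

133 mm


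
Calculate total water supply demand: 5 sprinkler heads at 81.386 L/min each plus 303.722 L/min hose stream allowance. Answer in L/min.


Sprinkler demand = 5 * 81.386 = 406.93 L/min
Total = 406.93 + 303.722 = 710.652 L/min

710.652 L/min


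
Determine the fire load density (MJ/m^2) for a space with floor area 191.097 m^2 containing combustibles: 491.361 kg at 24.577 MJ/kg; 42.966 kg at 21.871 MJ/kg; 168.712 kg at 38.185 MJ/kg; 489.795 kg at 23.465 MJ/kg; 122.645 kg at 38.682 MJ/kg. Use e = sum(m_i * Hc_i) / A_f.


Total energy = 491.361*24.577 + 42.966*21.871 + 168.712*38.185 + 489.795*23.465 + 122.645*38.682
= 12076.18 + 939.7094 + 6442.268 + 11493.04 + 4744.154
= 35695.35 MJ
e = 35695.35 / 191.097 = 186.79 MJ/m^2

186.79 MJ/m^2


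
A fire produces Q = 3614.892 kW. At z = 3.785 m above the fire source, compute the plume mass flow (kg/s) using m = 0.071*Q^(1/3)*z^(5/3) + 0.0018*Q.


Q^(1/3) = 15.347
z^(5/3) = 9.1927
First term = 0.071 * 15.347 * 9.1927 = 10.017
Second term = 0.0018 * 3614.892 = 6.5068
m = 16.524 kg/s

16.524 kg/s


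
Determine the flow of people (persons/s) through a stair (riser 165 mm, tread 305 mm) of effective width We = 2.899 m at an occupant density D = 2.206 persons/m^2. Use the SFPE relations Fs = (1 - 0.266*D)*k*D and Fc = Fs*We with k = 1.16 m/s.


1 - 0.266*D = 1 - 0.266*2.206 = 0.41320
Fs = 0.41320 * 1.16 * 2.206 = 1.0574 persons/(s*m)
Fc = 1.0574 * 2.899 = 3.0653 persons/s

3.0653 persons/s


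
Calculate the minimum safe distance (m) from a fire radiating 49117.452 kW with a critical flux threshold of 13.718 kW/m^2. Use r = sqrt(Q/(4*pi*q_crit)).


4*pi*q_crit = 172.39
Q/(4*pi*q_crit) = 284.93
r = sqrt(284.93) = 16.880 m

16.880 m


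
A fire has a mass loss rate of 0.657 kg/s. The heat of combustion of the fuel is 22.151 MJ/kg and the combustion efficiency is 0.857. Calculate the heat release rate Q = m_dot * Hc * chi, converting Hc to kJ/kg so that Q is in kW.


Hc = 22.151 MJ/kg = 22.151 * 1000 kJ/kg = 22151 kJ/kg
Q = 0.657 kg/s * 22151 kJ/kg * 0.857 = 12472 kW

12472 kW


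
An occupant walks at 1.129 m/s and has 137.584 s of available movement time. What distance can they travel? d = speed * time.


d = 1.129 * 137.584 = 155.33 m

155.33 m


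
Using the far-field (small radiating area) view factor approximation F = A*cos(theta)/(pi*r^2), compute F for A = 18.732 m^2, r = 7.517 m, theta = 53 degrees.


cos(53 deg) = 0.60182
pi*r^2 = 177.52
F = 18.732 * 0.60182 / 177.52 = 0.063505

0.063505


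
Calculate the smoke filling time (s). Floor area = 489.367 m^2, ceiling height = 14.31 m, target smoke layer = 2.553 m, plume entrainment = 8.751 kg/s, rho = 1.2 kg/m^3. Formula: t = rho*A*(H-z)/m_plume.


H - z = 11.757 m
t = 1.2 * 489.367 * 11.757 / 8.751 = 788.96 s

788.96 s


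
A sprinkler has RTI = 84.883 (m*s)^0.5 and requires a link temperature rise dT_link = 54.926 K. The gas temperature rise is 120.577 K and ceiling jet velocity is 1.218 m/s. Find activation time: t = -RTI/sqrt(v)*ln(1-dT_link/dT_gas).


dT_link/dT_gas = 0.45553
ln(1 - 0.45553) = -0.60794
t = -84.883 / sqrt(1.218) * -0.60794 = 46.758 s

46.758 s


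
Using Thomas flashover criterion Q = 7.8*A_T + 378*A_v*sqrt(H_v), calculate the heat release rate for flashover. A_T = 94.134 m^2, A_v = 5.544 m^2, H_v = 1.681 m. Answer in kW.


7.8*A_T = 734.25
sqrt(H_v) = 1.2965
378*A_v*sqrt(H_v) = 2717.1
Q = 734.25 + 2717.1 = 3451.3 kW

3451.3 kW


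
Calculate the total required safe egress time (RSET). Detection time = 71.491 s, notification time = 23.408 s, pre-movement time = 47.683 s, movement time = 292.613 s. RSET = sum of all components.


Total = 71.491 + 23.408 + 47.683 + 292.613 = 435.195 s

435.195 s


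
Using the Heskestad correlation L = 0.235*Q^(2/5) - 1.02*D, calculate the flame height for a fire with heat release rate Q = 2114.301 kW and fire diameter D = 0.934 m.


Q^(2/5) = 21.383
0.235 * Q^(2/5) = 5.0250
1.02 * D = 0.95268
L = 4.0723 m

4.0723 m


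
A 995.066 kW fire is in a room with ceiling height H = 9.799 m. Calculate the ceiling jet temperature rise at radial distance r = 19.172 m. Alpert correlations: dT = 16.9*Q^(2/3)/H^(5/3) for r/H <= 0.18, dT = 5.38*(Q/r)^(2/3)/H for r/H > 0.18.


r/H = 19.172 / 9.799 = 1.9565
r/H > 0.18, so dT = 5.38*(Q/r)^(2/3)/H
Q/r = 51.902
(Q/r)^(2/3) = 13.914
dT = 5.38 * 13.914 / 9.799 = 7.6394 K

7.6394 K


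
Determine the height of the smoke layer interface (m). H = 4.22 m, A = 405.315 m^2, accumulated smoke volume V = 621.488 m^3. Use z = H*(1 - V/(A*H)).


V/(A*H) = 0.36335
1 - 0.36335 = 0.63665
z = 4.22 * 0.63665 = 2.6867 m

2.6867 m


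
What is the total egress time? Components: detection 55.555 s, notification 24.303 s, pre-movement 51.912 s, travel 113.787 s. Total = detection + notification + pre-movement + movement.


Total = 55.555 + 24.303 + 51.912 + 113.787 = 245.557 s

245.557 s


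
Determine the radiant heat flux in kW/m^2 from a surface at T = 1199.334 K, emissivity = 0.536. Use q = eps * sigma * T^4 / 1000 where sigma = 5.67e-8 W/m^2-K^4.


T^4 = 2.0690e+12
q = 0.536 * 5.67e-8 * 2.0690e+12 / 1000 = 62.879 kW/m^2

62.879 kW/m^2


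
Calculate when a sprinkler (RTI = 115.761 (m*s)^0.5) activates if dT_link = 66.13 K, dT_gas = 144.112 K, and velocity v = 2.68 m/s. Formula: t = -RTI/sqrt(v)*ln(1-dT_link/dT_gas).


dT_link/dT_gas = 0.45888
ln(1 - 0.45888) = -0.61411
t = -115.761 / sqrt(2.68) * -0.61411 = 43.425 s

43.425 s


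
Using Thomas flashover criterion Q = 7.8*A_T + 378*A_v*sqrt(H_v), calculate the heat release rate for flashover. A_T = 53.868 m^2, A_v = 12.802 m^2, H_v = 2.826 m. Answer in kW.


7.8*A_T = 420.17
sqrt(H_v) = 1.6811
378*A_v*sqrt(H_v) = 8135.0
Q = 420.17 + 8135.0 = 8555.1 kW

8555.1 kW


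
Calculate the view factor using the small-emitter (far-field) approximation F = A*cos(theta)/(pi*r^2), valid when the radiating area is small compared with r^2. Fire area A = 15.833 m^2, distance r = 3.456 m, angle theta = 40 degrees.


cos(40 deg) = 0.76604
pi*r^2 = 37.523
F = 15.833 * 0.76604 / 37.523 = 0.32324

0.32324


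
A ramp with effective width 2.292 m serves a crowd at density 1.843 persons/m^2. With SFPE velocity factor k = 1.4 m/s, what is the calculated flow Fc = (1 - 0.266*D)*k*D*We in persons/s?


1 - 0.266*D = 1 - 0.266*1.843 = 0.50976
Fs = 0.50976 * 1.4 * 1.843 = 1.3153 persons/(s*m)
Fc = 1.3153 * 2.292 = 3.0146 persons/s

3.0146 persons/s


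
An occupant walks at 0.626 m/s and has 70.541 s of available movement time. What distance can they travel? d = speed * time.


d = 0.626 * 70.541 = 44.159 m

44.159 m


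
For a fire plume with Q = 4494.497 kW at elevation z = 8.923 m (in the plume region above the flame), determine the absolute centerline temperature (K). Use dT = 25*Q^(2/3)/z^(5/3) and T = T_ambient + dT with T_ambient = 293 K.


Q^(2/3) = 272.35
z^(5/3) = 38.387
dT = 25 * 272.35 / 38.387 = 177.37 K
T = 293 + 177.37 = 470.37 K

470.37 K


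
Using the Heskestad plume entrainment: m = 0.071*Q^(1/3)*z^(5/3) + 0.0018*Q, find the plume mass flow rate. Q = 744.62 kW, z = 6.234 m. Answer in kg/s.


Q^(1/3) = 9.0638
z^(5/3) = 21.116
First term = 0.071 * 9.0638 * 21.116 = 13.589
Second term = 0.0018 * 744.62 = 1.3403
m = 14.929 kg/s

14.929 kg/s


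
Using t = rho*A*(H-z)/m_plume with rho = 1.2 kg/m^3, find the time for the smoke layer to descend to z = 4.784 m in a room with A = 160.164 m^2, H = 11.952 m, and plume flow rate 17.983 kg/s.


H - z = 7.168 m
t = 1.2 * 160.164 * 7.168 / 17.983 = 76.609 s

76.609 s


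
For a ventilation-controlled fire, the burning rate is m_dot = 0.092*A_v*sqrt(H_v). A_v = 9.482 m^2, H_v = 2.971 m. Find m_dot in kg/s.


sqrt(H_v) = 1.7237
m_dot = 0.092 * 9.482 * 1.7237 = 1.5036 kg/s

1.5036 kg/s


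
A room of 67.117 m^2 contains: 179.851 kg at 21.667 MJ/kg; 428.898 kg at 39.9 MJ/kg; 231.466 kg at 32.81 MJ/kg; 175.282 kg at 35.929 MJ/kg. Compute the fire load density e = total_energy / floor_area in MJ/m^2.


Total energy = 179.851*21.667 + 428.898*39.9 + 231.466*32.81 + 175.282*35.929
= 3896.832 + 17113.03 + 7594.399 + 6297.707
= 34901.97 MJ
e = 34901.97 / 67.117 = 520.02 MJ/m^2

520.02 MJ/m^2


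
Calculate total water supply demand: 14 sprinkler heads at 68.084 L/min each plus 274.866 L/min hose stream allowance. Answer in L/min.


Sprinkler demand = 14 * 68.084 = 953.176 L/min
Total = 953.176 + 274.866 = 1228.042 L/min

1228.042 L/min


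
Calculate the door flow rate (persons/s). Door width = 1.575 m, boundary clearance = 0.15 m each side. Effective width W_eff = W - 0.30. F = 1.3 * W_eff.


W_eff = 1.575 - 0.30 = 1.275 m
F = 1.3 * 1.275 = 1.6575 persons/s

1.6575 persons/s


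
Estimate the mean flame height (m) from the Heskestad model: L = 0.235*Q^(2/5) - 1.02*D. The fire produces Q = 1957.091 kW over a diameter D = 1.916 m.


Q^(2/5) = 20.732
0.235 * Q^(2/5) = 4.8721
1.02 * D = 1.9543
L = 2.9177 m

2.9177 m


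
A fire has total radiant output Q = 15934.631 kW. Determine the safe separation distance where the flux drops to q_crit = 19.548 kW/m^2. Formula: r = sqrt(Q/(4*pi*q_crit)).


4*pi*q_crit = 245.65
Q/(4*pi*q_crit) = 64.868
r = sqrt(64.868) = 8.0541 m

8.0541 m


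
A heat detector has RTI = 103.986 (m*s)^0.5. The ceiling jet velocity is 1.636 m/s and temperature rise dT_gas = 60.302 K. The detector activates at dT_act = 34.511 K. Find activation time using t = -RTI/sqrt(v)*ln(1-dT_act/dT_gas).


dT_act/dT_gas = 0.57230
ln(1 - 0.57230) = -0.84934
t = -103.986 / sqrt(1.636) * -0.84934 = 69.050 s

69.050 s


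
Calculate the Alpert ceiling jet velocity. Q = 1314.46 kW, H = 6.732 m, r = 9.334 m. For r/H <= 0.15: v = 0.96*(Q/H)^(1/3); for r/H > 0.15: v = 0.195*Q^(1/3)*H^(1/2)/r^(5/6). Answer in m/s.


r/H = 9.334 / 6.732 = 1.3865
r/H > 0.15, so v = 0.195*Q^(1/3)*H^(1/2)/r^(5/6)
Q^(1/3) = 10.954
H^(1/2) = 2.5946
r^(5/6) = 6.4326
v = 0.195 * 10.954 * 2.5946 / 6.4326 = 0.86159 m/s

0.86159 m/s


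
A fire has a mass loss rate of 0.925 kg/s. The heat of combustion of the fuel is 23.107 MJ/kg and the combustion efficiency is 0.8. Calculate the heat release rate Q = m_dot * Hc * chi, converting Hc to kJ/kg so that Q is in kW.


Hc = 23.107 MJ/kg = 23.107 * 1000 kJ/kg = 23107 kJ/kg
Q = 0.925 kg/s * 23107 kJ/kg * 0.8 = 17099.18 kW

17099.18 kW


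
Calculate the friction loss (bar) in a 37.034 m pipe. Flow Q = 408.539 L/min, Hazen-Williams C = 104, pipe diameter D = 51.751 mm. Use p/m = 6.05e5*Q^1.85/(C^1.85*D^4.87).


Q^1.85 = 67730
C^1.85 = 5389.0
D^4.87 = 2.2222e+08
p/m = 0.034217 bar/m
p_total = 0.034217 * 37.034 = 1.2672 bar

1.2672 bar


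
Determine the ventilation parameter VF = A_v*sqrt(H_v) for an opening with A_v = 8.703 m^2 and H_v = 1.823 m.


sqrt(H_v) = 1.3502
VF = 8.703 * 1.3502 = 11.751 m^(5/2)

11.751 m^(5/2)


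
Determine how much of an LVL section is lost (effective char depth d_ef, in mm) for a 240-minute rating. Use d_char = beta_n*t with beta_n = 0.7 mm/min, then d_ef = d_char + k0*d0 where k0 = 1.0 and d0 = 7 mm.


d_char = 0.7 * 240 = 168 mm
d_ef = 168 + 1.0*7 = 175 mm

175 mm


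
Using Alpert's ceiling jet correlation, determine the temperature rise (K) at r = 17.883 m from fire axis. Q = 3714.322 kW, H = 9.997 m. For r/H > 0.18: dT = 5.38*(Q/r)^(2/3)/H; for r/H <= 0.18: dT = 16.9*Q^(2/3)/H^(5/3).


r/H = 17.883 / 9.997 = 1.7888
r/H > 0.18, so dT = 5.38*(Q/r)^(2/3)/H
Q/r = 207.70
(Q/r)^(2/3) = 35.072
dT = 5.38 * 35.072 / 9.997 = 18.874 K

18.874 K


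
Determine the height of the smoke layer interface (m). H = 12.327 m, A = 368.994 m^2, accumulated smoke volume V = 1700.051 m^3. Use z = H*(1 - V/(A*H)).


V/(A*H) = 0.37375
1 - 0.37375 = 0.62625
z = 12.327 * 0.62625 = 7.7197 m

7.7197 m


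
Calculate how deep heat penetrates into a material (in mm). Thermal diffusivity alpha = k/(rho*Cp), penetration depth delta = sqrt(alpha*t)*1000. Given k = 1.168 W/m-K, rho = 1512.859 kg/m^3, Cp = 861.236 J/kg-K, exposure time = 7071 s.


alpha = 1.168 / (1512.859 * 861.236) = 8.9644e-07 m^2/s
alpha * t = 0.0063387
delta = sqrt(0.0063387) * 1000 = 79.616 mm

79.616 mm


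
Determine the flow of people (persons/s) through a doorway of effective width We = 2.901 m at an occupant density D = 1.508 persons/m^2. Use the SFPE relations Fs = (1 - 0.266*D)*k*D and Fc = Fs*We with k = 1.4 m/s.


1 - 0.266*D = 1 - 0.266*1.508 = 0.59887
Fs = 0.59887 * 1.4 * 1.508 = 1.2643 persons/(s*m)
Fc = 1.2643 * 2.901 = 3.6678 persons/s

3.6678 persons/s


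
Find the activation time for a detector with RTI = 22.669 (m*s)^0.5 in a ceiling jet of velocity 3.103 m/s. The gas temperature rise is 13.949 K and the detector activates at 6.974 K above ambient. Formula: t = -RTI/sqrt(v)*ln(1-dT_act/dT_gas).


dT_act/dT_gas = 0.49996
ln(1 - 0.49996) = -0.69308
t = -22.669 / sqrt(3.103) * -0.69308 = 8.9191 s

8.9191 s


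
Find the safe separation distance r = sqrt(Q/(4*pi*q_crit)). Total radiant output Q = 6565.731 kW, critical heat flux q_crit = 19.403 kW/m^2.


4*pi*q_crit = 243.83
Q/(4*pi*q_crit) = 26.928
r = sqrt(26.928) = 5.1892 m

5.1892 m


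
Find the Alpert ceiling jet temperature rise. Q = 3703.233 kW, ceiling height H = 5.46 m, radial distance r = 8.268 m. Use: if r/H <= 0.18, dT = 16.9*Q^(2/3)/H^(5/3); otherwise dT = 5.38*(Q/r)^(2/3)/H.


r/H = 8.268 / 5.46 = 1.5143
r/H > 0.18, so dT = 5.38*(Q/r)^(2/3)/H
Q/r = 447.90
(Q/r)^(2/3) = 58.540
dT = 5.38 * 58.540 / 5.46 = 57.682 K

57.682 K


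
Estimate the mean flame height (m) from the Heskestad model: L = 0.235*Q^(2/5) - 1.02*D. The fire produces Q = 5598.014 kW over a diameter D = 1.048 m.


Q^(2/5) = 31.566
0.235 * Q^(2/5) = 7.4179
1.02 * D = 1.0690
L = 6.3489 m

6.3489 m


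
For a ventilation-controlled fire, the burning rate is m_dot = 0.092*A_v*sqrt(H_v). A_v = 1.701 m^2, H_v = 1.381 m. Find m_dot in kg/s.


sqrt(H_v) = 1.1752
m_dot = 0.092 * 1.701 * 1.1752 = 0.18390 kg/s

0.18390 kg/s


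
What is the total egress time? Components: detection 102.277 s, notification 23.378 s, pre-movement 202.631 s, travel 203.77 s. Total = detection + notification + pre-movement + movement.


Total = 102.277 + 23.378 + 202.631 + 203.77 = 532.056 s

532.056 s


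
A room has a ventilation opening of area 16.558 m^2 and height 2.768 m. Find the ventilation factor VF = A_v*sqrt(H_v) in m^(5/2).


sqrt(H_v) = 1.6637
VF = 16.558 * 1.6637 = 27.548 m^(5/2)

27.548 m^(5/2)


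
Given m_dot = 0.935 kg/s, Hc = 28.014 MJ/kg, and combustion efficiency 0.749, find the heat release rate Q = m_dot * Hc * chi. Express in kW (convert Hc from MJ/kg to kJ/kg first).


Hc = 28.014 MJ/kg = 28.014 * 1000 kJ/kg = 28014 kJ/kg
Q = 0.935 kg/s * 28014 kJ/kg * 0.749 = 19619 kW

19619 kW


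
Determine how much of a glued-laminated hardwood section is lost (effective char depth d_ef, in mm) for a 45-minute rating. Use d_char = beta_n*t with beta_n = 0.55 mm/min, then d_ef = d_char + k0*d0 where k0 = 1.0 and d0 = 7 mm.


d_char = 0.55 * 45 = 24.75 mm
d_ef = 24.75 + 1.0*7 = 31.75 mm

31.75 mm


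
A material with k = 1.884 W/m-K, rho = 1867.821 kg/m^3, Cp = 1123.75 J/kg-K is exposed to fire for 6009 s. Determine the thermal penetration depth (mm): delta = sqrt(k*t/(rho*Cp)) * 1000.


alpha = 1.884 / (1867.821 * 1123.75) = 8.9759e-07 m^2/s
alpha * t = 0.0053936
delta = sqrt(0.0053936) * 1000 = 73.441 mm

73.441 mm


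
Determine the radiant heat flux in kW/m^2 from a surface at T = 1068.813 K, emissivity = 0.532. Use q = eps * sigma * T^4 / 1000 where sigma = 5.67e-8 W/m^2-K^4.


T^4 = 1.3050e+12
q = 0.532 * 5.67e-8 * 1.3050e+12 / 1000 = 39.364 kW/m^2

39.364 kW/m^2


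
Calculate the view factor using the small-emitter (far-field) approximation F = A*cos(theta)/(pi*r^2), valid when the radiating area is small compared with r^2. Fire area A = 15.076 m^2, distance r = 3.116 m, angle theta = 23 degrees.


cos(23 deg) = 0.92050
pi*r^2 = 30.503
F = 15.076 * 0.92050 / 30.503 = 0.45495

0.45495


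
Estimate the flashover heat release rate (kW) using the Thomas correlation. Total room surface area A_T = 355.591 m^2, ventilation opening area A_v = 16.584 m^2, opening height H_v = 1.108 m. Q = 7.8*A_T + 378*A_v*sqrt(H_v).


7.8*A_T = 2773.6
sqrt(H_v) = 1.0526
378*A_v*sqrt(H_v) = 6598.6
Q = 2773.6 + 6598.6 = 9372.2 kW

9372.2 kW


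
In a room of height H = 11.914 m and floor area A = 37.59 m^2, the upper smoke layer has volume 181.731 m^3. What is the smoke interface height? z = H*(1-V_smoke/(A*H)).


V/(A*H) = 0.40579
1 - 0.40579 = 0.59421
z = 11.914 * 0.59421 = 7.0794 m

7.0794 m


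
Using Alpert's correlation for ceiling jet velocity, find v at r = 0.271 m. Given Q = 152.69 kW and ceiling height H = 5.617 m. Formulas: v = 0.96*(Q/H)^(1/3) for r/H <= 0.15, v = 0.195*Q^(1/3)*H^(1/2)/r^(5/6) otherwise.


r/H = 0.271 / 5.617 = 0.048246
r/H <= 0.15, so v = 0.96*(Q/H)^(1/3)
Q/H = 27.184
(Q/H)^(1/3) = 3.0068
v = 0.96 * 3.0068 = 2.8865 m/s

2.8865 m/s


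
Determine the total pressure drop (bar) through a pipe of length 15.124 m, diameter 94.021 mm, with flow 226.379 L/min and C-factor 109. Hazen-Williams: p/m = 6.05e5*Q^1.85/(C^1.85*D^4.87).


Q^1.85 = 22722
C^1.85 = 5878.1
D^4.87 = 4.0701e+09
p/m = 0.00057459 bar/m
p_total = 0.00057459 * 15.124 = 0.0086901 bar

0.0086901 bar


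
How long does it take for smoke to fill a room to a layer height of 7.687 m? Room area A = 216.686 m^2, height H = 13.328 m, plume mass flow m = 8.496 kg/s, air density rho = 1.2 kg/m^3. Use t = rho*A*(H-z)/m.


H - z = 5.641 m
t = 1.2 * 216.686 * 5.641 / 8.496 = 172.64 s

172.64 s


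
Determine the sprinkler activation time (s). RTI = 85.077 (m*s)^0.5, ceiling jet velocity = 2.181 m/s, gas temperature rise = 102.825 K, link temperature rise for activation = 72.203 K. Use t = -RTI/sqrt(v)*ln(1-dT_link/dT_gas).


dT_link/dT_gas = 0.70219
ln(1 - 0.70219) = -1.2113
t = -85.077 / sqrt(2.181) * -1.2113 = 69.781 s

69.781 s


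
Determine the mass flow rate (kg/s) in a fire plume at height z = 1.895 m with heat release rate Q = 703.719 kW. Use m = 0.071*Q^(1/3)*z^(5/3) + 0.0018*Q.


Q^(1/3) = 8.8947
z^(5/3) = 2.9019
First term = 0.071 * 8.8947 * 2.9019 = 1.8326
Second term = 0.0018 * 703.719 = 1.2667
m = 3.0993 kg/s

3.0993 kg/s


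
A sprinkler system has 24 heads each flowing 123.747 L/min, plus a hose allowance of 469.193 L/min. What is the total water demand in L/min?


Sprinkler demand = 24 * 123.747 = 2969.928 L/min
Total = 2969.928 + 469.193 = 3439.121 L/min

3439.121 L/min


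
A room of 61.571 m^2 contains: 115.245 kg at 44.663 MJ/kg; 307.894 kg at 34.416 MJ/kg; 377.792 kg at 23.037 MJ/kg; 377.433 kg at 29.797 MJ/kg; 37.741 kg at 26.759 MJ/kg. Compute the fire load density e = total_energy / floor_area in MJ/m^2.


Total energy = 115.245*44.663 + 307.894*34.416 + 377.792*23.037 + 377.433*29.797 + 37.741*26.759
= 5147.187 + 10596.48 + 8703.194 + 11246.37 + 1009.911
= 36703.14 MJ
e = 36703.14 / 61.571 = 596.11 MJ/m^2

596.11 MJ/m^2


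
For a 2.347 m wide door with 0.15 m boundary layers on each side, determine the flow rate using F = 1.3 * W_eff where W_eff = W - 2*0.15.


W_eff = 2.347 - 0.30 = 2.047 m
F = 1.3 * 2.047 = 2.6611 persons/s

2.6611 persons/s


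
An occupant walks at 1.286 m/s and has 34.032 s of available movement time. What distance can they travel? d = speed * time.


d = 1.286 * 34.032 = 43.765 m

43.765 m


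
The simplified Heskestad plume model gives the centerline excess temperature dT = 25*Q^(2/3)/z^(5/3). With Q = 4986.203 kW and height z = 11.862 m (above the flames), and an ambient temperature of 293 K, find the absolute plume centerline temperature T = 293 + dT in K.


Q^(2/3) = 291.86
z^(5/3) = 61.697
dT = 25 * 291.86 / 61.697 = 118.27 K
T = 293 + 118.27 = 411.27 K

411.27 K


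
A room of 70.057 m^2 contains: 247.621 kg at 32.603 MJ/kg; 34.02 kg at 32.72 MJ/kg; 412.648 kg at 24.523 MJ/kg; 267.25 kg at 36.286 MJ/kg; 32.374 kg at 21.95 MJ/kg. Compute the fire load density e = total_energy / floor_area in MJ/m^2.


Total energy = 247.621*32.603 + 34.02*32.72 + 412.648*24.523 + 267.25*36.286 + 32.374*21.95
= 8073.187 + 1113.134 + 10119.37 + 9697.434 + 710.6093
= 29713.73 MJ
e = 29713.73 / 70.057 = 424.14 MJ/m^2

424.14 MJ/m^2


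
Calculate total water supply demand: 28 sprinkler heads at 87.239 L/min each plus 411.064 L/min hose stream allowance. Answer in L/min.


Sprinkler demand = 28 * 87.239 = 2442.692 L/min
Total = 2442.692 + 411.064 = 2853.756 L/min

2853.756 L/min


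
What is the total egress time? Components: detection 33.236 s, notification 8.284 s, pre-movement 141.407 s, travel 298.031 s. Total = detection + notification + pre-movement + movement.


Total = 33.236 + 8.284 + 141.407 + 298.031 = 480.958 s

480.958 s


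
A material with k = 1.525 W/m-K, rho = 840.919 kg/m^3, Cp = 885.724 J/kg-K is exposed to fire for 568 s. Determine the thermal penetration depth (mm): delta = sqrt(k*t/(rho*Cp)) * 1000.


alpha = 1.525 / (840.919 * 885.724) = 2.0475e-06 m^2/s
alpha * t = 0.0011630
delta = sqrt(0.0011630) * 1000 = 34.102 mm

34.102 mm


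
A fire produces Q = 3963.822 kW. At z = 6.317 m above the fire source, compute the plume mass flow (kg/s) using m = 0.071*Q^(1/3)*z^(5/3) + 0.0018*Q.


Q^(1/3) = 15.826
z^(5/3) = 21.587
First term = 0.071 * 15.826 * 21.587 = 24.256
Second term = 0.0018 * 3963.822 = 7.1349
m = 31.391 kg/s

31.391 kg/s


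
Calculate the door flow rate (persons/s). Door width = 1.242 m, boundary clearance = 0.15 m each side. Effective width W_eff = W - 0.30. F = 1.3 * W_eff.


W_eff = 1.242 - 0.30 = 0.942 m
F = 1.3 * 0.942 = 1.2246 persons/s

1.2246 persons/s


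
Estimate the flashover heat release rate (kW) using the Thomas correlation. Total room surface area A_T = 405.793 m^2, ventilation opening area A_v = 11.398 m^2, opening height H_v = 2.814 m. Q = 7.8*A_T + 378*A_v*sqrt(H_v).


7.8*A_T = 3165.2
sqrt(H_v) = 1.6775
378*A_v*sqrt(H_v) = 7227.4
Q = 3165.2 + 7227.4 = 10393 kW

10393 kW
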